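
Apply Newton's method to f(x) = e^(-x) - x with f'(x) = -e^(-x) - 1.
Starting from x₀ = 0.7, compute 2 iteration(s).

f(x) = e^(-x) - x
f'(x) = -e^(-x) - 1
x₀ = 0.7

Newton-Raphson formula: x_{n+1} = x_n - f(x_n)/f'(x_n)

Iteration 1:
  f(0.700000) = -0.203415
  f'(0.700000) = -1.496585
  x_1 = 0.700000 - (-0.203415)/(-1.496585) = 0.564081
Iteration 2:
  f(0.564081) = 0.004802
  f'(0.564081) = -1.568883
  x_2 = 0.564081 - 0.004802/(-1.568883) = 0.567142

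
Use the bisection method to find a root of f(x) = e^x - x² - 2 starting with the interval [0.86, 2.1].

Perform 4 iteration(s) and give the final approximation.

f(x) = e^x - x² - 2
Initial interval: [0.86, 2.1]

Iteration 1:
  c_1 = (0.860000 + 2.100000)/2 = 1.480000
  f(c_1) = f(1.480000) = 0.202546
  f(a) × f(c) < 0, new interval: [0.860000, 1.480000]
Iteration 2:
  c_2 = (0.860000 + 1.480000)/2 = 1.170000
  f(c_2) = f(1.170000) = -0.146907
  f(a) × f(c) ≥ 0, new interval: [1.170000, 1.480000]
Iteration 3:
  c_3 = (1.170000 + 1.480000)/2 = 1.325000
  f(c_3) = f(1.325000) = 0.006560
  f(a) × f(c) < 0, new interval: [1.170000, 1.325000]
Iteration 4:
  c_4 = (1.170000 + 1.325000)/2 = 1.247500
  f(c_4) = f(1.247500) = -0.074628
  f(a) × f(c) ≥ 0, new interval: [1.247500, 1.325000]

After 4 iteration(s), the approximation is c_4 = 1.247500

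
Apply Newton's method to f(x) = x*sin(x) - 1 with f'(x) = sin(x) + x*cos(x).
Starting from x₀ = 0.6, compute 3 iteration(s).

f(x) = x*sin(x) - 1
f'(x) = sin(x) + x*cos(x)
x₀ = 0.6

Newton-Raphson formula: x_{n+1} = x_n - f(x_n)/f'(x_n)

Iteration 1:
  f(0.600000) = -0.661215
  f'(0.600000) = 1.059844
  x_1 = 0.600000 - (-0.661215)/1.059844 = 1.223879
Iteration 2:
  f(1.223879) = 0.150967
  f'(1.223879) = 1.356545
  x_2 = 1.223879 - 0.150967/1.356545 = 1.112591
Iteration 3:
  f(1.112591) = -0.002175
  f'(1.112591) = 1.388990
  x_3 = 1.112591 - (-0.002175)/1.388990 = 1.114157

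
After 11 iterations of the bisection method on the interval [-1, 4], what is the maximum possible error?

Bisection error bound: |error| ≤ (b-a)/2^n
|error| ≤ (4 - (-1))/2^11 = 5/2^11
|error| ≤ 0.0024414062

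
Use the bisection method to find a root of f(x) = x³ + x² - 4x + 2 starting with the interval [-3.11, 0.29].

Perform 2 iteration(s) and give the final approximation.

f(x) = x³ + x² - 4x + 2
Initial interval: [-3.11, 0.29]

Iteration 1:
  c_1 = (-3.110000 + 0.290000)/2 = -1.410000
  f(c_1) = f(-1.410000) = 6.824879
  f(a) × f(c) < 0, new interval: [-3.110000, -1.410000]
Iteration 2:
  c_2 = (-3.110000 + (-1.410000))/2 = -2.260000
  f(c_2) = f(-2.260000) = 4.604424
  f(a) × f(c) < 0, new interval: [-3.110000, -2.260000]

After 2 iteration(s), the approximation is c_2 = -2.260000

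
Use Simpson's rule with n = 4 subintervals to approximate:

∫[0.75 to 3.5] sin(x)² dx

f(x) = sin(x)²
a = 0.75, b = 3.5, n = 4
h = (b - a)/n = 0.687500

Simpson's rule: (h/3)[f(x₀) + 4f(x₁) + 2f(x₂) + ... + f(xₙ)]

x_0 = 0.7500, f(x_0) = 0.464631, coefficient = 1
x_1 = 1.4375, f(x_1) = 0.982337, coefficient = 4
x_2 = 2.1250, f(x_2) = 0.723044, coefficient = 2
x_3 = 2.8125, f(x_3) = 0.104448, coefficient = 4
x_4 = 3.5000, f(x_4) = 0.123049, coefficient = 1

I ≈ (0.687500/3) × 6.380909 = 1.462292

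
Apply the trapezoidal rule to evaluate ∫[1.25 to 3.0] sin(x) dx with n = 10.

f(x) = sin(x)
a = 1.25, b = 3.0, n = 10
h = (b - a)/n = 0.175000

Trapezoidal rule: (h/2)[f(x₀) + 2f(x₁) + 2f(x₂) + ... + f(xₙ)]

x_0 = 1.2500, f(x_0) = 0.948985, coefficient = 1
x_1 = 1.4250, f(x_1) = 0.989391, coefficient = 2
x_2 = 1.6000, f(x_2) = 0.999574, coefficient = 2
x_3 = 1.7750, f(x_3) = 0.979223, coefficient = 2
x_4 = 1.9500, f(x_4) = 0.928960, coefficient = 2
x_5 = 2.1250, f(x_5) = 0.850320, coefficient = 2
x_6 = 2.3000, f(x_6) = 0.745705, coefficient = 2
x_7 = 2.4750, f(x_7) = 0.618312, coefficient = 2
x_8 = 2.6500, f(x_8) = 0.472031, coefficient = 2
x_9 = 2.8250, f(x_9) = 0.311330, coefficient = 2
x_10 = 3.0000, f(x_10) = 0.141120, coefficient = 1

I ≈ (0.175000/2) × 14.879793 = 1.301982
Exact value: 1.305315
Error: 0.003333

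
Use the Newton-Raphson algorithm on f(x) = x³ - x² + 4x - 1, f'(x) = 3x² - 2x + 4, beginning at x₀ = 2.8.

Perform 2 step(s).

f(x) = x³ - x² + 4x - 1
f'(x) = 3x² - 2x + 4
x₀ = 2.8

Newton-Raphson formula: x_{n+1} = x_n - f(x_n)/f'(x_n)

Iteration 1:
  f(2.800000) = 24.312000
  f'(2.800000) = 21.920000
  x_1 = 2.800000 - 24.312000/21.920000 = 1.690876
Iteration 2:
  f(1.690876) = 7.738760
  f'(1.690876) = 9.195432
  x_2 = 1.690876 - 7.738760/9.195432 = 0.849288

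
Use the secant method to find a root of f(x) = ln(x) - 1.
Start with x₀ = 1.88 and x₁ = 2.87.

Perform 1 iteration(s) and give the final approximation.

f(x) = ln(x) - 1
x₀ = 1.88, x₁ = 2.87

Secant formula: x_{n+1} = x_n - f(x_n)(x_n - x_{n-1})/(f(x_n) - f(x_{n-1}))

Iteration 1:
  f(1.880000) = -0.368728
  f(2.870000) = 0.054312
  x_2 = 2.870000 - 0.054312×(2.870000 - 1.880000)/(0.054312 - (-0.368728))
       = 2.742899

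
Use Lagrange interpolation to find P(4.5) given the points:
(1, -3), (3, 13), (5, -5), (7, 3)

Lagrange interpolation formula:
P(x) = Σ yᵢ × Lᵢ(x)
where Lᵢ(x) = Π_{j≠i} (x - xⱼ)/(xᵢ - xⱼ)

L_0(4.5) = (4.5 - 3)/(1 - 3) × (4.5 - 5)/(1 - 5) × (4.5 - 7)/(1 - 7) = -0.039062
L_1(4.5) = (4.5 - 1)/(3 - 1) × (4.5 - 5)/(3 - 5) × (4.5 - 7)/(3 - 7) = 0.273438
L_2(4.5) = (4.5 - 1)/(5 - 1) × (4.5 - 3)/(5 - 3) × (4.5 - 7)/(5 - 7) = 0.820312
L_3(4.5) = (4.5 - 1)/(7 - 1) × (4.5 - 3)/(7 - 3) × (4.5 - 5)/(7 - 5) = -0.054688

P(4.5) = (-3)×L_0(4.5) + 13×L_1(4.5) + (-5)×L_2(4.5) + 3×L_3(4.5)
P(4.5) = -0.593750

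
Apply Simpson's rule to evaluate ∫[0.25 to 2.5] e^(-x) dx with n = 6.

f(x) = e^(-x)
a = 0.25, b = 2.5, n = 6
h = (b - a)/n = 0.375000

Simpson's rule: (h/3)[f(x₀) + 4f(x₁) + 2f(x₂) + ... + f(xₙ)]

x_0 = 0.2500, f(x_0) = 0.778801, coefficient = 1
x_1 = 0.6250, f(x_1) = 0.535261, coefficient = 4
x_2 = 1.0000, f(x_2) = 0.367879, coefficient = 2
x_3 = 1.3750, f(x_3) = 0.252840, coefficient = 4
x_4 = 1.7500, f(x_4) = 0.173774, coefficient = 2
x_5 = 2.1250, f(x_5) = 0.119433, coefficient = 4
x_6 = 2.5000, f(x_6) = 0.082085, coefficient = 1

I ≈ (0.375000/3) × 5.574329 = 0.696791
Exact value: 0.696716
Error: 0.000075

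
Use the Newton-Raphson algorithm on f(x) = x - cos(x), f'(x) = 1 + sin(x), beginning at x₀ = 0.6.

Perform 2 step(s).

f(x) = x - cos(x)
f'(x) = 1 + sin(x)
x₀ = 0.6

Newton-Raphson formula: x_{n+1} = x_n - f(x_n)/f'(x_n)

Iteration 1:
  f(0.600000) = -0.225336
  f'(0.600000) = 1.564642
  x_1 = 0.600000 - (-0.225336)/1.564642 = 0.744017
Iteration 2:
  f(0.744017) = 0.008264
  f'(0.744017) = 1.677249
  x_2 = 0.744017 - 0.008264/1.677249 = 0.739090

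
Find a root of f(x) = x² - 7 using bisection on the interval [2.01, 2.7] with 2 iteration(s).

f(x) = x² - 7
Initial interval: [2.01, 2.7]

Iteration 1:
  c_1 = (2.010000 + 2.700000)/2 = 2.355000
  f(c_1) = f(2.355000) = -1.453975
  f(a) × f(c) ≥ 0, new interval: [2.355000, 2.700000]
Iteration 2:
  c_2 = (2.355000 + 2.700000)/2 = 2.527500
  f(c_2) = f(2.527500) = -0.611744
  f(a) × f(c) ≥ 0, new interval: [2.527500, 2.700000]

After 2 iteration(s), the approximation is c_2 = 2.527500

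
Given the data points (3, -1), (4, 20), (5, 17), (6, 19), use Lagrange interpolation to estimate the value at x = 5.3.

Lagrange interpolation formula:
P(x) = Σ yᵢ × Lᵢ(x)
where Lᵢ(x) = Π_{j≠i} (x - xⱼ)/(xᵢ - xⱼ)

L_0(5.3) = (5.3 - 4)/(3 - 4) × (5.3 - 5)/(3 - 5) × (5.3 - 6)/(3 - 6) = 0.045500
L_1(5.3) = (5.3 - 3)/(4 - 3) × (5.3 - 5)/(4 - 5) × (5.3 - 6)/(4 - 6) = -0.241500
L_2(5.3) = (5.3 - 3)/(5 - 3) × (5.3 - 4)/(5 - 4) × (5.3 - 6)/(5 - 6) = 1.046500
L_3(5.3) = (5.3 - 3)/(6 - 3) × (5.3 - 4)/(6 - 4) × (5.3 - 5)/(6 - 5) = 0.149500

P(5.3) = (-1)×L_0(5.3) + 20×L_1(5.3) + 17×L_2(5.3) + 19×L_3(5.3)
P(5.3) = 15.755500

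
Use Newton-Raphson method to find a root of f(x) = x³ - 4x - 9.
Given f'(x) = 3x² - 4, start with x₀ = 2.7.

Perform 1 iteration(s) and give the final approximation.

f(x) = x³ - 4x - 9
f'(x) = 3x² - 4
x₀ = 2.7

Newton-Raphson formula: x_{n+1} = x_n - f(x_n)/f'(x_n)

Iteration 1:
  f(2.700000) = -0.117000
  f'(2.700000) = 17.870000
  x_1 = 2.700000 - (-0.117000)/17.870000 = 2.706547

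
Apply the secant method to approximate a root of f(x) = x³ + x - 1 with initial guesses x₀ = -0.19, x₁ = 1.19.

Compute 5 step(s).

f(x) = x³ + x - 1
x₀ = -0.19, x₁ = 1.19

Secant formula: x_{n+1} = x_n - f(x_n)(x_n - x_{n-1})/(f(x_n) - f(x_{n-1}))

Iteration 1:
  f(-0.190000) = -1.196859
  f(1.190000) = 1.875159
  x_2 = 1.190000 - 1.875159×(1.190000 - (-0.190000))/(1.875159 - (-1.196859))
       = 0.347648
Iteration 2:
  f(1.190000) = 1.875159
  f(0.347648) = -0.610335
  x_3 = 0.347648 - (-0.610335)×(0.347648 - 1.190000)/(-0.610335 - 1.875159)
       = 0.554495
Iteration 3:
  f(0.347648) = -0.610335
  f(0.554495) = -0.275017
  x_4 = 0.554495 - (-0.275017)×(0.554495 - 0.347648)/(-0.275017 - (-0.610335))
       = 0.724144
Iteration 4:
  f(0.554495) = -0.275017
  f(0.724144) = 0.103874
  x_5 = 0.724144 - 0.103874×(0.724144 - 0.554495)/(0.103874 - (-0.275017))
       = 0.677634
Iteration 5:
  f(0.724144) = 0.103874
  f(0.677634) = -0.011204
  x_6 = 0.677634 - (-0.011204)×(0.677634 - 0.724144)/(-0.011204 - 0.103874)
       = 0.682162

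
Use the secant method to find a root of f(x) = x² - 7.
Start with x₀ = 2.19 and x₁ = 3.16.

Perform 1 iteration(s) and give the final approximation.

f(x) = x² - 7
x₀ = 2.19, x₁ = 3.16

Secant formula: x_{n+1} = x_n - f(x_n)(x_n - x_{n-1})/(f(x_n) - f(x_{n-1}))

Iteration 1:
  f(2.190000) = -2.203900
  f(3.160000) = 2.985600
  x_2 = 3.160000 - 2.985600×(3.160000 - 2.190000)/(2.985600 - (-2.203900))
       = 2.601944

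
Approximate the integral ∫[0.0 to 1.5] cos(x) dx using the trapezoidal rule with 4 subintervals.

f(x) = cos(x)
a = 0.0, b = 1.5, n = 4
h = (b - a)/n = 0.375000

Trapezoidal rule: (h/2)[f(x₀) + 2f(x₁) + 2f(x₂) + ... + f(xₙ)]

x_0 = 0.0000, f(x_0) = 1.000000, coefficient = 1
x_1 = 0.3750, f(x_1) = 0.930508, coefficient = 2
x_2 = 0.7500, f(x_2) = 0.731689, coefficient = 2
x_3 = 1.1250, f(x_3) = 0.431177, coefficient = 2
x_4 = 1.5000, f(x_4) = 0.070737, coefficient = 1

I ≈ (0.375000/2) × 5.257483 = 0.985778
Exact value: 0.997495
Error: 0.011717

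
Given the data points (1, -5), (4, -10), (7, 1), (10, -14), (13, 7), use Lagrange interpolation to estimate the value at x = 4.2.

Lagrange interpolation formula:
P(x) = Σ yᵢ × Lᵢ(x)
where Lᵢ(x) = Π_{j≠i} (x - xⱼ)/(xᵢ - xⱼ)

L_0(4.2) = (4.2 - 4)/(1 - 4) × (4.2 - 7)/(1 - 7) × (4.2 - 10)/(1 - 10) × (4.2 - 13)/(1 - 13) = -0.014703
L_1(4.2) = (4.2 - 1)/(4 - 1) × (4.2 - 7)/(4 - 7) × (4.2 - 10)/(4 - 10) × (4.2 - 13)/(4 - 13) = 0.940984
L_2(4.2) = (4.2 - 1)/(7 - 1) × (4.2 - 4)/(7 - 4) × (4.2 - 10)/(7 - 10) × (4.2 - 13)/(7 - 13) = 0.100820
L_3(4.2) = (4.2 - 1)/(10 - 1) × (4.2 - 4)/(10 - 4) × (4.2 - 7)/(10 - 7) × (4.2 - 13)/(10 - 13) = -0.032448
L_4(4.2) = (4.2 - 1)/(13 - 1) × (4.2 - 4)/(13 - 4) × (4.2 - 7)/(13 - 7) × (4.2 - 10)/(13 - 10) = 0.005347

P(4.2) = (-5)×L_0(4.2) + (-10)×L_1(4.2) + 1×L_2(4.2) + (-14)×L_3(4.2) + 7×L_4(4.2)
P(4.2) = -8.743816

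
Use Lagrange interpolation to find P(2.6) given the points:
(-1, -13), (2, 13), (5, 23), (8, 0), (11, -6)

Lagrange interpolation formula:
P(x) = Σ yᵢ × Lᵢ(x)
where Lᵢ(x) = Π_{j≠i} (x - xⱼ)/(xᵢ - xⱼ)

L_0(2.6) = (2.6 - 2)/(-1 - 2) × (2.6 - 5)/(-1 - 5) × (2.6 - 8)/(-1 - 8) × (2.6 - 11)/(-1 - 11) = -0.033600
L_1(2.6) = (2.6 - (-1))/(2 - (-1)) × (2.6 - 5)/(2 - 5) × (2.6 - 8)/(2 - 8) × (2.6 - 11)/(2 - 11) = 0.806400
L_2(2.6) = (2.6 - (-1))/(5 - (-1)) × (2.6 - 2)/(5 - 2) × (2.6 - 8)/(5 - 8) × (2.6 - 11)/(5 - 11) = 0.302400
L_3(2.6) = (2.6 - (-1))/(8 - (-1)) × (2.6 - 2)/(8 - 2) × (2.6 - 5)/(8 - 5) × (2.6 - 11)/(8 - 11) = -0.089600
L_4(2.6) = (2.6 - (-1))/(11 - (-1)) × (2.6 - 2)/(11 - 2) × (2.6 - 5)/(11 - 5) × (2.6 - 8)/(11 - 8) = 0.014400

P(2.6) = (-13)×L_0(2.6) + 13×L_1(2.6) + 23×L_2(2.6) + 0×L_3(2.6) + (-6)×L_4(2.6)
P(2.6) = 17.788800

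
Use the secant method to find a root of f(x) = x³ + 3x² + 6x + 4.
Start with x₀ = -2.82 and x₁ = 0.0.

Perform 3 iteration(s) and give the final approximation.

f(x) = x³ + 3x² + 6x + 4
x₀ = -2.82, x₁ = 0.0

Secant formula: x_{n+1} = x_n - f(x_n)(x_n - x_{n-1})/(f(x_n) - f(x_{n-1}))

Iteration 1:
  f(-2.820000) = -11.488568
  f(0.000000) = 4.000000
  x_2 = 0.000000 - 4.000000×(0.000000 - (-2.820000))/(4.000000 - (-11.488568))
       = -0.728279
Iteration 2:
  f(0.000000) = 4.000000
  f(-0.728279) = 0.835225
  x_3 = -0.728279 - 0.835225×(-0.728279 - 0.000000)/(0.835225 - 4.000000)
       = -0.920481
Iteration 3:
  f(-0.728279) = 0.835225
  f(-0.920481) = 0.239059
  x_4 = -0.920481 - 0.239059×(-0.920481 - (-0.728279))/(0.239059 - 0.835225)
       = -0.997553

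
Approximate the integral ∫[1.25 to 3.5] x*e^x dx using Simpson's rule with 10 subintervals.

f(x) = x*e^x
a = 1.25, b = 3.5, n = 10
h = (b - a)/n = 0.225000

Simpson's rule: (h/3)[f(x₀) + 4f(x₁) + 2f(x₂) + ... + f(xₙ)]

x_0 = 1.2500, f(x_0) = 4.362929, coefficient = 1
x_1 = 1.4750, f(x_1) = 6.447278, coefficient = 4
x_2 = 1.7000, f(x_2) = 9.305711, coefficient = 2
x_3 = 1.9250, f(x_3) = 13.196161, coefficient = 4
x_4 = 2.1500, f(x_4) = 18.457446, coefficient = 2
x_5 = 2.3750, f(x_5) = 25.533656, coefficient = 4
x_6 = 2.6000, f(x_6) = 35.005719, coefficient = 2
x_7 = 2.8250, f(x_7) = 47.632170, coefficient = 4
x_8 = 3.0500, f(x_8) = 64.401800, coefficient = 2
x_9 = 3.2750, f(x_9) = 86.601563, coefficient = 4
x_10 = 3.5000, f(x_10) = 115.904082, coefficient = 1

I ≈ (0.225000/3) × 1092.251675 = 81.918876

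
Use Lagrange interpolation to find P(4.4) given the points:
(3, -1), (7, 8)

Lagrange interpolation formula:
P(x) = Σ yᵢ × Lᵢ(x)
where Lᵢ(x) = Π_{j≠i} (x - xⱼ)/(xᵢ - xⱼ)

L_0(4.4) = (4.4 - 7)/(3 - 7) = 0.650000
L_1(4.4) = (4.4 - 3)/(7 - 3) = 0.350000

P(4.4) = (-1)×L_0(4.4) + 8×L_1(4.4)
P(4.4) = 2.150000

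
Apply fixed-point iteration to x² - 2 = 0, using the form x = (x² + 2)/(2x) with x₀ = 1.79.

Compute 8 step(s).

Equation: x² - 2 = 0
Fixed-point form: x = (x² + 2)/(2x)
x₀ = 1.79

x_1 = g(1.790000) = 1.453659
x_2 = g(1.453659) = 1.414749
x_3 = g(1.414749) = 1.414214
x_4 = g(1.414214) = 1.414214
x_5 = g(1.414214) = 1.414214
x_6 = g(1.414214) = 1.414214
x_7 = g(1.414214) = 1.414214
x_8 = g(1.414214) = 1.414214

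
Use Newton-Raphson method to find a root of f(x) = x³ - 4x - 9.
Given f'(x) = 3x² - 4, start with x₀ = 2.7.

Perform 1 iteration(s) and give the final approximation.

f(x) = x³ - 4x - 9
f'(x) = 3x² - 4
x₀ = 2.7

Newton-Raphson formula: x_{n+1} = x_n - f(x_n)/f'(x_n)

Iteration 1:
  f(2.700000) = -0.117000
  f'(2.700000) = 17.870000
  x_1 = 2.700000 - (-0.117000)/17.870000 = 2.706547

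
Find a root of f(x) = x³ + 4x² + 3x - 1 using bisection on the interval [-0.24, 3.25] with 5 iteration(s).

f(x) = x³ + 4x² + 3x - 1
Initial interval: [-0.24, 3.25]

Iteration 1:
  c_1 = (-0.240000 + 3.250000)/2 = 1.505000
  f(c_1) = f(1.505000) = 15.983963
  f(a) × f(c) < 0, new interval: [-0.240000, 1.505000]
Iteration 2:
  c_2 = (-0.240000 + 1.505000)/2 = 0.632500
  f(c_2) = f(0.632500) = 2.750761
  f(a) × f(c) < 0, new interval: [-0.240000, 0.632500]
Iteration 3:
  c_3 = (-0.240000 + 0.632500)/2 = 0.196250
  f(c_3) = f(0.196250) = -0.249635
  f(a) × f(c) ≥ 0, new interval: [0.196250, 0.632500]
Iteration 4:
  c_4 = (0.196250 + 0.632500)/2 = 0.414375
  f(c_4) = f(0.414375) = 1.001103
  f(a) × f(c) < 0, new interval: [0.196250, 0.414375]
Iteration 5:
  c_5 = (0.196250 + 0.414375)/2 = 0.305312
  f(c_5) = f(0.305312) = 0.317260
  f(a) × f(c) < 0, new interval: [0.196250, 0.305312]

After 5 iteration(s), the approximation is c_5 = 0.305312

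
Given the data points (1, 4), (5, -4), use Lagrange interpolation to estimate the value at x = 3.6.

Lagrange interpolation formula:
P(x) = Σ yᵢ × Lᵢ(x)
where Lᵢ(x) = Π_{j≠i} (x - xⱼ)/(xᵢ - xⱼ)

L_0(3.6) = (3.6 - 5)/(1 - 5) = 0.350000
L_1(3.6) = (3.6 - 1)/(5 - 1) = 0.650000

P(3.6) = 4×L_0(3.6) + (-4)×L_1(3.6)
P(3.6) = -1.200000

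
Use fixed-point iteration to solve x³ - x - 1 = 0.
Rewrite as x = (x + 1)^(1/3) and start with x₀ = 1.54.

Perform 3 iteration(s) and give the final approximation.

Equation: x³ - x - 1 = 0
Fixed-point form: x = (x + 1)^(1/3)
x₀ = 1.54

x_1 = g(1.540000) = 1.364409
x_2 = g(1.364409) = 1.332215
x_3 = g(1.332215) = 1.326140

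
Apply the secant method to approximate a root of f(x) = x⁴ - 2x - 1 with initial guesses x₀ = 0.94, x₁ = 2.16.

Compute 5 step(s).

f(x) = x⁴ - 2x - 1
x₀ = 0.94, x₁ = 2.16

Secant formula: x_{n+1} = x_n - f(x_n)(x_n - x_{n-1})/(f(x_n) - f(x_{n-1}))

Iteration 1:
  f(0.940000) = -2.099251
  f(2.160000) = 16.447823
  x_2 = 2.160000 - 16.447823×(2.160000 - 0.940000)/(16.447823 - (-2.099251))
       = 1.078086
Iteration 2:
  f(2.160000) = 16.447823
  f(1.078086) = -1.805303
  x_3 = 1.078086 - (-1.805303)×(1.078086 - 2.160000)/(-1.805303 - 16.447823)
       = 1.185091
Iteration 3:
  f(1.078086) = -1.805303
  f(1.185091) = -1.397728
  x_4 = 1.185091 - (-1.397728)×(1.185091 - 1.078086)/(-1.397728 - (-1.805303))
       = 1.552053
Iteration 4:
  f(1.185091) = -1.397728
  f(1.552053) = 1.698542
  x_5 = 1.552053 - 1.698542×(1.552053 - 1.185091)/(1.698542 - (-1.397728))
       = 1.350746
Iteration 5:
  f(1.552053) = 1.698542
  f(1.350746) = -0.372636
  x_6 = 1.350746 - (-0.372636)×(1.350746 - 1.552053)/(-0.372636 - 1.698542)
       = 1.386964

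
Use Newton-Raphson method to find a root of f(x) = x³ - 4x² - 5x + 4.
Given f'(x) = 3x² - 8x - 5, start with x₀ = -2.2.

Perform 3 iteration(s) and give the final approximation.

f(x) = x³ - 4x² - 5x + 4
f'(x) = 3x² - 8x - 5
x₀ = -2.2

Newton-Raphson formula: x_{n+1} = x_n - f(x_n)/f'(x_n)

Iteration 1:
  f(-2.200000) = -15.008000
  f'(-2.200000) = 27.120000
  x_1 = -2.200000 - (-15.008000)/27.120000 = -1.646608
Iteration 2:
  f(-1.646608) = -3.076704
  f'(-1.646608) = 16.306812
  x_2 = -1.646608 - (-3.076704)/16.306812 = -1.457932
Iteration 3:
  f(-1.457932) = -0.311529
  f'(-1.457932) = 13.040148
  x_3 = -1.457932 - (-0.311529)/13.040148 = -1.434042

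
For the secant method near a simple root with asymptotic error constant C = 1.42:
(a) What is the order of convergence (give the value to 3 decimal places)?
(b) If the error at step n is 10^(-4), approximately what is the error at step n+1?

(a) Secant method has superlinear convergence with order φ = (1+√5)/2 ≈ 1.618.
    This means |e_{n+1}| ≈ C|e_n|^1.618.

(b) With |e_n| = 10^(-4) and C = 1.42:
    |e_{n+1}| ≈ 1.42 × (10^(-4))^1.618 = 1.42 × 10^(-6.47)

(a) ≈ 1.618 (golden ratio); (b) |e_{n+1}| ≈ 4.788e-07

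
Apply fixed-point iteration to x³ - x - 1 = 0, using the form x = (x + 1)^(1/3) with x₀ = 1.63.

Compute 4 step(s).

Equation: x³ - x - 1 = 0
Fixed-point form: x = (x + 1)^(1/3)
x₀ = 1.63

x_1 = g(1.630000) = 1.380337
x_2 = g(1.380337) = 1.335200
x_3 = g(1.335200) = 1.326706
x_4 = g(1.326706) = 1.325095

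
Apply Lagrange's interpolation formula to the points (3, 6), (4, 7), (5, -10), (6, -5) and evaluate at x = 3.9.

Lagrange interpolation formula:
P(x) = Σ yᵢ × Lᵢ(x)
where Lᵢ(x) = Π_{j≠i} (x - xⱼ)/(xᵢ - xⱼ)

L_0(3.9) = (3.9 - 4)/(3 - 4) × (3.9 - 5)/(3 - 5) × (3.9 - 6)/(3 - 6) = 0.038500
L_1(3.9) = (3.9 - 3)/(4 - 3) × (3.9 - 5)/(4 - 5) × (3.9 - 6)/(4 - 6) = 1.039500
L_2(3.9) = (3.9 - 3)/(5 - 3) × (3.9 - 4)/(5 - 4) × (3.9 - 6)/(5 - 6) = -0.094500
L_3(3.9) = (3.9 - 3)/(6 - 3) × (3.9 - 4)/(6 - 4) × (3.9 - 5)/(6 - 5) = 0.016500

P(3.9) = 6×L_0(3.9) + 7×L_1(3.9) + (-10)×L_2(3.9) + (-5)×L_3(3.9)
P(3.9) = 8.370000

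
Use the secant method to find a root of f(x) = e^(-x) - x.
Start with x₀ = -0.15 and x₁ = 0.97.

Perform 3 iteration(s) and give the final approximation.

f(x) = e^(-x) - x
x₀ = -0.15, x₁ = 0.97

Secant formula: x_{n+1} = x_n - f(x_n)(x_n - x_{n-1})/(f(x_n) - f(x_{n-1}))

Iteration 1:
  f(-0.150000) = 1.311834
  f(0.970000) = -0.590917
  x_2 = 0.970000 - (-0.590917)×(0.970000 - (-0.150000))/(-0.590917 - 1.311834)
       = 0.622174
Iteration 2:
  f(0.970000) = -0.590917
  f(0.622174) = -0.085397
  x_3 = 0.622174 - (-0.085397)×(0.622174 - 0.970000)/(-0.085397 - (-0.590917))
       = 0.563415
Iteration 3:
  f(0.622174) = -0.085397
  f(0.563415) = 0.005846
  x_4 = 0.563415 - 0.005846×(0.563415 - 0.622174)/(0.005846 - (-0.085397))
       = 0.567180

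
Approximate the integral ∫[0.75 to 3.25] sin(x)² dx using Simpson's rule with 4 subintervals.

f(x) = sin(x)²
a = 0.75, b = 3.25, n = 4
h = (b - a)/n = 0.625000

Simpson's rule: (h/3)[f(x₀) + 4f(x₁) + 2f(x₂) + ... + f(xₙ)]

x_0 = 0.7500, f(x_0) = 0.464631, coefficient = 1
x_1 = 1.3750, f(x_1) = 0.962151, coefficient = 4
x_2 = 2.0000, f(x_2) = 0.826822, coefficient = 2
x_3 = 2.6250, f(x_3) = 0.243957, coefficient = 4
x_4 = 3.2500, f(x_4) = 0.011706, coefficient = 1

I ≈ (0.625000/3) × 6.954415 = 1.448836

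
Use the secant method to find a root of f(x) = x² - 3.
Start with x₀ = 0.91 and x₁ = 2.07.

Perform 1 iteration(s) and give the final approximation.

f(x) = x² - 3
x₀ = 0.91, x₁ = 2.07

Secant formula: x_{n+1} = x_n - f(x_n)(x_n - x_{n-1})/(f(x_n) - f(x_{n-1}))

Iteration 1:
  f(0.910000) = -2.171900
  f(2.070000) = 1.284900
  x_2 = 2.070000 - 1.284900×(2.070000 - 0.910000)/(1.284900 - (-2.171900))
       = 1.638826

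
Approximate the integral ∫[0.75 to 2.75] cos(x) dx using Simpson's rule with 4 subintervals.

f(x) = cos(x)
a = 0.75, b = 2.75, n = 4
h = (b - a)/n = 0.500000

Simpson's rule: (h/3)[f(x₀) + 4f(x₁) + 2f(x₂) + ... + f(xₙ)]

x_0 = 0.7500, f(x_0) = 0.731689, coefficient = 1
x_1 = 1.2500, f(x_1) = 0.315322, coefficient = 4
x_2 = 1.7500, f(x_2) = -0.178246, coefficient = 2
x_3 = 2.2500, f(x_3) = -0.628174, coefficient = 4
x_4 = 2.7500, f(x_4) = -0.924302, coefficient = 1

I ≈ (0.500000/3) × -1.800511 = -0.300085
Exact value: -0.299978
Error: 0.000107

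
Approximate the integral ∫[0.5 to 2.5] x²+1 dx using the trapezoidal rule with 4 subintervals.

f(x) = x²+1
a = 0.5, b = 2.5, n = 4
h = (b - a)/n = 0.500000

Trapezoidal rule: (h/2)[f(x₀) + 2f(x₁) + 2f(x₂) + ... + f(xₙ)]

x_0 = 0.5000, f(x_0) = 1.250000, coefficient = 1
x_1 = 1.0000, f(x_1) = 2.000000, coefficient = 2
x_2 = 1.5000, f(x_2) = 3.250000, coefficient = 2
x_3 = 2.0000, f(x_3) = 5.000000, coefficient = 2
x_4 = 2.5000, f(x_4) = 7.250000, coefficient = 1

I ≈ (0.500000/2) × 29.000000 = 7.250000
Exact value: 7.166667
Error: 0.083333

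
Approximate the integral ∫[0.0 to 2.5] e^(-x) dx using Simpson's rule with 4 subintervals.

f(x) = e^(-x)
a = 0.0, b = 2.5, n = 4
h = (b - a)/n = 0.625000

Simpson's rule: (h/3)[f(x₀) + 4f(x₁) + 2f(x₂) + ... + f(xₙ)]

x_0 = 0.0000, f(x_0) = 1.000000, coefficient = 1
x_1 = 0.6250, f(x_1) = 0.535261, coefficient = 4
x_2 = 1.2500, f(x_2) = 0.286505, coefficient = 2
x_3 = 1.8750, f(x_3) = 0.153355, coefficient = 4
x_4 = 2.5000, f(x_4) = 0.082085, coefficient = 1

I ≈ (0.625000/3) × 4.409560 = 0.918658
Exact value: 0.917915
Error: 0.000743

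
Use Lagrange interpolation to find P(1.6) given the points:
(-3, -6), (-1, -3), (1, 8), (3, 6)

Lagrange interpolation formula:
P(x) = Σ yᵢ × Lᵢ(x)
where Lᵢ(x) = Π_{j≠i} (x - xⱼ)/(xᵢ - xⱼ)

L_0(1.6) = (1.6 - (-1))/(-3 - (-1)) × (1.6 - 1)/(-3 - 1) × (1.6 - 3)/(-3 - 3) = 0.045500
L_1(1.6) = (1.6 - (-3))/(-1 - (-3)) × (1.6 - 1)/(-1 - 1) × (1.6 - 3)/(-1 - 3) = -0.241500
L_2(1.6) = (1.6 - (-3))/(1 - (-3)) × (1.6 - (-1))/(1 - (-1)) × (1.6 - 3)/(1 - 3) = 1.046500
L_3(1.6) = (1.6 - (-3))/(3 - (-3)) × (1.6 - (-1))/(3 - (-1)) × (1.6 - 1)/(3 - 1) = 0.149500

P(1.6) = (-6)×L_0(1.6) + (-3)×L_1(1.6) + 8×L_2(1.6) + 6×L_3(1.6)
P(1.6) = 9.720500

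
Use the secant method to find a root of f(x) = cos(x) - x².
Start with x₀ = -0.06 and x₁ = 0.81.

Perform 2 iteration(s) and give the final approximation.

f(x) = cos(x) - x²
x₀ = -0.06, x₁ = 0.81

Secant formula: x_{n+1} = x_n - f(x_n)(x_n - x_{n-1})/(f(x_n) - f(x_{n-1}))

Iteration 1:
  f(-0.060000) = 0.994601
  f(0.810000) = 0.033398
  x_2 = 0.810000 - 0.033398×(0.810000 - (-0.060000))/(0.033398 - 0.994601)
       = 0.840229
Iteration 2:
  f(0.810000) = 0.033398
  f(0.840229) = -0.038694
  x_3 = 0.840229 - (-0.038694)×(0.840229 - 0.810000)/(-0.038694 - 0.033398)
       = 0.824005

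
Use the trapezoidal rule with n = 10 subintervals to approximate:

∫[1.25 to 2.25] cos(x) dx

f(x) = cos(x)
a = 1.25, b = 2.25, n = 10
h = (b - a)/n = 0.100000

Trapezoidal rule: (h/2)[f(x₀) + 2f(x₁) + 2f(x₂) + ... + f(xₙ)]

x_0 = 1.2500, f(x_0) = 0.315322, coefficient = 1
x_1 = 1.3500, f(x_1) = 0.219007, coefficient = 2
x_2 = 1.4500, f(x_2) = 0.120503, coefficient = 2
x_3 = 1.5500, f(x_3) = 0.020795, coefficient = 2
x_4 = 1.6500, f(x_4) = -0.079121, coefficient = 2
x_5 = 1.7500, f(x_5) = -0.178246, coefficient = 2
x_6 = 1.8500, f(x_6) = -0.275590, coefficient = 2
x_7 = 1.9500, f(x_7) = -0.370181, coefficient = 2
x_8 = 2.0500, f(x_8) = -0.461073, coefficient = 2
x_9 = 2.1500, f(x_9) = -0.547358, coefficient = 2
x_10 = 2.2500, f(x_10) = -0.628174, coefficient = 1

I ≈ (0.100000/2) × -3.415379 = -0.170769
Exact value: -0.170911
Error: 0.000142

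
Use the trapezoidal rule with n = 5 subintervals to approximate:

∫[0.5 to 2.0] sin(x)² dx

f(x) = sin(x)²
a = 0.5, b = 2.0, n = 5
h = (b - a)/n = 0.300000

Trapezoidal rule: (h/2)[f(x₀) + 2f(x₁) + 2f(x₂) + ... + f(xₙ)]

x_0 = 0.5000, f(x_0) = 0.229849, coefficient = 1
x_1 = 0.8000, f(x_1) = 0.514600, coefficient = 2
x_2 = 1.1000, f(x_2) = 0.794251, coefficient = 2
x_3 = 1.4000, f(x_3) = 0.971111, coefficient = 2
x_4 = 1.7000, f(x_4) = 0.983399, coefficient = 2
x_5 = 2.0000, f(x_5) = 0.826822, coefficient = 1

I ≈ (0.300000/2) × 7.583392 = 1.137509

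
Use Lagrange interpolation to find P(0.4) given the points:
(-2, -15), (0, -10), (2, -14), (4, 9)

Lagrange interpolation formula:
P(x) = Σ yᵢ × Lᵢ(x)
where Lᵢ(x) = Π_{j≠i} (x - xⱼ)/(xᵢ - xⱼ)

L_0(0.4) = (0.4 - 0)/(-2 - 0) × (0.4 - 2)/(-2 - 2) × (0.4 - 4)/(-2 - 4) = -0.048000
L_1(0.4) = (0.4 - (-2))/(0 - (-2)) × (0.4 - 2)/(0 - 2) × (0.4 - 4)/(0 - 4) = 0.864000
L_2(0.4) = (0.4 - (-2))/(2 - (-2)) × (0.4 - 0)/(2 - 0) × (0.4 - 4)/(2 - 4) = 0.216000
L_3(0.4) = (0.4 - (-2))/(4 - (-2)) × (0.4 - 0)/(4 - 0) × (0.4 - 2)/(4 - 2) = -0.032000

P(0.4) = (-15)×L_0(0.4) + (-10)×L_1(0.4) + (-14)×L_2(0.4) + 9×L_3(0.4)
P(0.4) = -11.232000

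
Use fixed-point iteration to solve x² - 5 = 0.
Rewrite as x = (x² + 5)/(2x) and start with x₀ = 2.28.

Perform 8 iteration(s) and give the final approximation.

Equation: x² - 5 = 0
Fixed-point form: x = (x² + 5)/(2x)
x₀ = 2.28

x_1 = g(2.280000) = 2.236491
x_2 = g(2.236491) = 2.236068
x_3 = g(2.236068) = 2.236068
x_4 = g(2.236068) = 2.236068
x_5 = g(2.236068) = 2.236068
x_6 = g(2.236068) = 2.236068
x_7 = g(2.236068) = 2.236068
x_8 = g(2.236068) = 2.236068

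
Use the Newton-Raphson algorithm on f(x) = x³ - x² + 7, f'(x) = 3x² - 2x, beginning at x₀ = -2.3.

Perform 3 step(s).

f(x) = x³ - x² + 7
f'(x) = 3x² - 2x
x₀ = -2.3

Newton-Raphson formula: x_{n+1} = x_n - f(x_n)/f'(x_n)

Iteration 1:
  f(-2.300000) = -10.457000
  f'(-2.300000) = 20.470000
  x_1 = -2.300000 - (-10.457000)/20.470000 = -1.789155
Iteration 2:
  f(-1.789155) = -1.928294
  f'(-1.789155) = 13.181535
  x_2 = -1.789155 - (-1.928294)/13.181535 = -1.642867
Iteration 3:
  f(-1.642867) = -0.133133
  f'(-1.642867) = 11.382774
  x_3 = -1.642867 - (-0.133133)/11.382774 = -1.631171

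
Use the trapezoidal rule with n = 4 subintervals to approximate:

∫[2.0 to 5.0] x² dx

f(x) = x²
a = 2.0, b = 5.0, n = 4
h = (b - a)/n = 0.750000

Trapezoidal rule: (h/2)[f(x₀) + 2f(x₁) + 2f(x₂) + ... + f(xₙ)]

x_0 = 2.0000, f(x_0) = 4.000000, coefficient = 1
x_1 = 2.7500, f(x_1) = 7.562500, coefficient = 2
x_2 = 3.5000, f(x_2) = 12.250000, coefficient = 2
x_3 = 4.2500, f(x_3) = 18.062500, coefficient = 2
x_4 = 5.0000, f(x_4) = 25.000000, coefficient = 1

I ≈ (0.750000/2) × 104.750000 = 39.281250
Exact value: 39.000000
Error: 0.281250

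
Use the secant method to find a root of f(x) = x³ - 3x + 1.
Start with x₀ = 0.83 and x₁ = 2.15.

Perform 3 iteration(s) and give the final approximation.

f(x) = x³ - 3x + 1
x₀ = 0.83, x₁ = 2.15

Secant formula: x_{n+1} = x_n - f(x_n)(x_n - x_{n-1})/(f(x_n) - f(x_{n-1}))

Iteration 1:
  f(0.830000) = -0.918213
  f(2.150000) = 4.488375
  x_2 = 2.150000 - 4.488375×(2.150000 - 0.830000)/(4.488375 - (-0.918213))
       = 1.054179
Iteration 2:
  f(2.150000) = 4.488375
  f(1.054179) = -0.991035
  x_3 = 1.054179 - (-0.991035)×(1.054179 - 2.150000)/(-0.991035 - 4.488375)
       = 1.252375
Iteration 3:
  f(1.054179) = -0.991035
  f(1.252375) = -0.792847
  x_4 = 1.252375 - (-0.792847)×(1.252375 - 1.054179)/(-0.792847 - (-0.991035))
       = 2.045252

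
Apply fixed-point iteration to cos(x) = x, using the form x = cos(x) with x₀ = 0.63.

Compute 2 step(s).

Equation: cos(x) = x
Fixed-point form: x = cos(x)
x₀ = 0.63

x_1 = g(0.630000) = 0.808028
x_2 = g(0.808028) = 0.690926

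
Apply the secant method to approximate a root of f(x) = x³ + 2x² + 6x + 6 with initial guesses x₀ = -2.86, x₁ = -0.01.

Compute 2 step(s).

f(x) = x³ + 2x² + 6x + 6
x₀ = -2.86, x₁ = -0.01

Secant formula: x_{n+1} = x_n - f(x_n)(x_n - x_{n-1})/(f(x_n) - f(x_{n-1}))

Iteration 1:
  f(-2.860000) = -18.194456
  f(-0.010000) = 5.940199
  x_2 = -0.010000 - 5.940199×(-0.010000 - (-2.860000))/(5.940199 - (-18.194456))
       = -0.711463
Iteration 2:
  f(-0.010000) = 5.940199
  f(-0.711463) = 2.383453
  x_3 = -0.711463 - 2.383453×(-0.711463 - (-0.010000))/(2.383453 - 5.940199)
       = -1.181529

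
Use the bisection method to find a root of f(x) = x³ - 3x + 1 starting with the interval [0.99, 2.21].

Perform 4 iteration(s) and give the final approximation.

f(x) = x³ - 3x + 1
Initial interval: [0.99, 2.21]

Iteration 1:
  c_1 = (0.990000 + 2.210000)/2 = 1.600000
  f(c_1) = f(1.600000) = 0.296000
  f(a) × f(c) < 0, new interval: [0.990000, 1.600000]
Iteration 2:
  c_2 = (0.990000 + 1.600000)/2 = 1.295000
  f(c_2) = f(1.295000) = -0.713253
  f(a) × f(c) ≥ 0, new interval: [1.295000, 1.600000]
Iteration 3:
  c_3 = (1.295000 + 1.600000)/2 = 1.447500
  f(c_3) = f(1.447500) = -0.309617
  f(a) × f(c) ≥ 0, new interval: [1.447500, 1.600000]
Iteration 4:
  c_4 = (1.447500 + 1.600000)/2 = 1.523750
  f(c_4) = f(1.523750) = -0.033386
  f(a) × f(c) ≥ 0, new interval: [1.523750, 1.600000]

After 4 iteration(s), the approximation is c_4 = 1.523750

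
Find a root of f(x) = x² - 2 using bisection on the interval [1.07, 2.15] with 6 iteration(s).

f(x) = x² - 2
Initial interval: [1.07, 2.15]

Iteration 1:
  c_1 = (1.070000 + 2.150000)/2 = 1.610000
  f(c_1) = f(1.610000) = 0.592100
  f(a) × f(c) < 0, new interval: [1.070000, 1.610000]
Iteration 2:
  c_2 = (1.070000 + 1.610000)/2 = 1.340000
  f(c_2) = f(1.340000) = -0.204400
  f(a) × f(c) ≥ 0, new interval: [1.340000, 1.610000]
Iteration 3:
  c_3 = (1.340000 + 1.610000)/2 = 1.475000
  f(c_3) = f(1.475000) = 0.175625
  f(a) × f(c) < 0, new interval: [1.340000, 1.475000]
Iteration 4:
  c_4 = (1.340000 + 1.475000)/2 = 1.407500
  f(c_4) = f(1.407500) = -0.018944
  f(a) × f(c) ≥ 0, new interval: [1.407500, 1.475000]
Iteration 5:
  c_5 = (1.407500 + 1.475000)/2 = 1.441250
  f(c_5) = f(1.441250) = 0.077202
  f(a) × f(c) < 0, new interval: [1.407500, 1.441250]
Iteration 6:
  c_6 = (1.407500 + 1.441250)/2 = 1.424375
  f(c_6) = f(1.424375) = 0.028844
  f(a) × f(c) < 0, new interval: [1.407500, 1.424375]

After 6 iteration(s), the approximation is c_6 = 1.424375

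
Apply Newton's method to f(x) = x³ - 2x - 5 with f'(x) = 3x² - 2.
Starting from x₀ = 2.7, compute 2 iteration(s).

f(x) = x³ - 2x - 5
f'(x) = 3x² - 2
x₀ = 2.7

Newton-Raphson formula: x_{n+1} = x_n - f(x_n)/f'(x_n)

Iteration 1:
  f(2.700000) = 9.283000
  f'(2.700000) = 19.870000
  x_1 = 2.700000 - 9.283000/19.870000 = 2.232813
Iteration 2:
  f(2.232813) = 1.665964
  f'(2.232813) = 12.956366
  x_2 = 2.232813 - 1.665964/12.956366 = 2.104231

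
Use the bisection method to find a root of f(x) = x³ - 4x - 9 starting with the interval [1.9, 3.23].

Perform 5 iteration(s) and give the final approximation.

f(x) = x³ - 4x - 9
Initial interval: [1.9, 3.23]

Iteration 1:
  c_1 = (1.900000 + 3.230000)/2 = 2.565000
  f(c_1) = f(2.565000) = -2.384288
  f(a) × f(c) ≥ 0, new interval: [2.565000, 3.230000]
Iteration 2:
  c_2 = (2.565000 + 3.230000)/2 = 2.897500
  f(c_2) = f(2.897500) = 3.735979
  f(a) × f(c) < 0, new interval: [2.565000, 2.897500]
Iteration 3:
  c_3 = (2.565000 + 2.897500)/2 = 2.731250
  f(c_3) = f(2.731250) = 0.449378
  f(a) × f(c) < 0, new interval: [2.565000, 2.731250]
Iteration 4:
  c_4 = (2.565000 + 2.731250)/2 = 2.648125
  f(c_4) = f(2.648125) = -1.022349
  f(a) × f(c) ≥ 0, new interval: [2.648125, 2.731250]
Iteration 5:
  c_5 = (2.648125 + 2.731250)/2 = 2.689688
  f(c_5) = f(2.689688) = -0.300424
  f(a) × f(c) ≥ 0, new interval: [2.689688, 2.731250]

After 5 iteration(s), the approximation is c_5 = 2.689688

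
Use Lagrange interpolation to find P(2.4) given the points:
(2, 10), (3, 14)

Lagrange interpolation formula:
P(x) = Σ yᵢ × Lᵢ(x)
where Lᵢ(x) = Π_{j≠i} (x - xⱼ)/(xᵢ - xⱼ)

L_0(2.4) = (2.4 - 3)/(2 - 3) = 0.600000
L_1(2.4) = (2.4 - 2)/(3 - 2) = 0.400000

P(2.4) = 10×L_0(2.4) + 14×L_1(2.4)
P(2.4) = 11.600000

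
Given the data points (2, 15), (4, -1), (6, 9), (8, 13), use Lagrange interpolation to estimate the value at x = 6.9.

Lagrange interpolation formula:
P(x) = Σ yᵢ × Lᵢ(x)
where Lᵢ(x) = Π_{j≠i} (x - xⱼ)/(xᵢ - xⱼ)

L_0(6.9) = (6.9 - 4)/(2 - 4) × (6.9 - 6)/(2 - 6) × (6.9 - 8)/(2 - 8) = 0.059813
L_1(6.9) = (6.9 - 2)/(4 - 2) × (6.9 - 6)/(4 - 6) × (6.9 - 8)/(4 - 8) = -0.303188
L_2(6.9) = (6.9 - 2)/(6 - 2) × (6.9 - 4)/(6 - 4) × (6.9 - 8)/(6 - 8) = 0.976937
L_3(6.9) = (6.9 - 2)/(8 - 2) × (6.9 - 4)/(8 - 4) × (6.9 - 6)/(8 - 6) = 0.266438

P(6.9) = 15×L_0(6.9) + (-1)×L_1(6.9) + 9×L_2(6.9) + 13×L_3(6.9)
P(6.9) = 13.456500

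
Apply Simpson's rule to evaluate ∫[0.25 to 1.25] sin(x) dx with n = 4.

f(x) = sin(x)
a = 0.25, b = 1.25, n = 4
h = (b - a)/n = 0.250000

Simpson's rule: (h/3)[f(x₀) + 4f(x₁) + 2f(x₂) + ... + f(xₙ)]

x_0 = 0.2500, f(x_0) = 0.247404, coefficient = 1
x_1 = 0.5000, f(x_1) = 0.479426, coefficient = 4
x_2 = 0.7500, f(x_2) = 0.681639, coefficient = 2
x_3 = 1.0000, f(x_3) = 0.841471, coefficient = 4
x_4 = 1.2500, f(x_4) = 0.948985, coefficient = 1

I ≈ (0.250000/3) × 7.843252 = 0.653604
Exact value: 0.653590
Error: 0.000014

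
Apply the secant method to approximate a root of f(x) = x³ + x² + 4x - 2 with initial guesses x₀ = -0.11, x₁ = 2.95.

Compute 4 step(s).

f(x) = x³ + x² + 4x - 2
x₀ = -0.11, x₁ = 2.95

Secant formula: x_{n+1} = x_n - f(x_n)(x_n - x_{n-1})/(f(x_n) - f(x_{n-1}))

Iteration 1:
  f(-0.110000) = -2.429231
  f(2.950000) = 44.174875
  x_2 = 2.950000 - 44.174875×(2.950000 - (-0.110000))/(44.174875 - (-2.429231))
       = 0.049502
Iteration 2:
  f(2.950000) = 44.174875
  f(0.049502) = -1.799420
  x_3 = 0.049502 - (-1.799420)×(0.049502 - 2.950000)/(-1.799420 - 44.174875)
       = 0.163027
Iteration 3:
  f(0.049502) = -1.799420
  f(0.163027) = -1.316983
  x_4 = 0.163027 - (-1.316983)×(0.163027 - 0.049502)/(-1.316983 - (-1.799420))
       = 0.472932
Iteration 4:
  f(0.163027) = -1.316983
  f(0.472932) = 0.221172
  x_5 = 0.472932 - 0.221172×(0.472932 - 0.163027)/(0.221172 - (-1.316983))
       = 0.428371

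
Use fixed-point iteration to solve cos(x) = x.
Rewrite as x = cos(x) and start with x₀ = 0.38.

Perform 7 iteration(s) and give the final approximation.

Equation: cos(x) = x
Fixed-point form: x = cos(x)
x₀ = 0.38

x_1 = g(0.380000) = 0.928665
x_2 = g(0.928665) = 0.598904
x_3 = g(0.598904) = 0.825954
x_4 = g(0.825954) = 0.677856
x_5 = g(0.677856) = 0.778919
x_6 = g(0.778919) = 0.711673
x_7 = g(0.711673) = 0.757270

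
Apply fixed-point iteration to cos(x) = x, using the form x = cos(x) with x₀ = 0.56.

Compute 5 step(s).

Equation: cos(x) = x
Fixed-point form: x = cos(x)
x₀ = 0.56

x_1 = g(0.560000) = 0.847255
x_2 = g(0.847255) = 0.662043
x_3 = g(0.662043) = 0.788738
x_4 = g(0.788738) = 0.704741
x_5 = g(0.704741) = 0.761779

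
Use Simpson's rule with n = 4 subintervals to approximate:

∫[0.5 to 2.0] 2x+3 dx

f(x) = 2x+3
a = 0.5, b = 2.0, n = 4
h = (b - a)/n = 0.375000

Simpson's rule: (h/3)[f(x₀) + 4f(x₁) + 2f(x₂) + ... + f(xₙ)]

x_0 = 0.5000, f(x_0) = 4.000000, coefficient = 1
x_1 = 0.8750, f(x_1) = 4.750000, coefficient = 4
x_2 = 1.2500, f(x_2) = 5.500000, coefficient = 2
x_3 = 1.6250, f(x_3) = 6.250000, coefficient = 4
x_4 = 2.0000, f(x_4) = 7.000000, coefficient = 1

I ≈ (0.375000/3) × 66.000000 = 8.250000
Exact value: 8.250000
Error: 0.000000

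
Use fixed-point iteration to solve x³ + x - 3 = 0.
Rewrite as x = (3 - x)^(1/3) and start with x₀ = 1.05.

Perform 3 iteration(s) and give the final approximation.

Equation: x³ + x - 3 = 0
Fixed-point form: x = (3 - x)^(1/3)
x₀ = 1.05

x_1 = g(1.050000) = 1.249333
x_2 = g(1.249333) = 1.205224
x_3 = g(1.205224) = 1.215262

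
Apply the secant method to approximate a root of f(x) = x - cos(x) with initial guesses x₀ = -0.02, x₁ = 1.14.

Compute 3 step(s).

f(x) = x - cos(x)
x₀ = -0.02, x₁ = 1.14

Secant formula: x_{n+1} = x_n - f(x_n)(x_n - x_{n-1})/(f(x_n) - f(x_{n-1}))

Iteration 1:
  f(-0.020000) = -1.019800
  f(1.140000) = 0.722405
  x_2 = 1.140000 - 0.722405×(1.140000 - (-0.020000))/(0.722405 - (-1.019800))
       = 0.659006
Iteration 2:
  f(1.140000) = 0.722405
  f(0.659006) = -0.131595
  x_3 = 0.659006 - (-0.131595)×(0.659006 - 1.140000)/(-0.131595 - 0.722405)
       = 0.733124
Iteration 3:
  f(0.659006) = -0.131595
  f(0.733124) = -0.009964
  x_4 = 0.733124 - (-0.009964)×(0.733124 - 0.659006)/(-0.009964 - (-0.131595))
       = 0.739195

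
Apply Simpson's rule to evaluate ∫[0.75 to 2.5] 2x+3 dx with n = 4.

f(x) = 2x+3
a = 0.75, b = 2.5, n = 4
h = (b - a)/n = 0.437500

Simpson's rule: (h/3)[f(x₀) + 4f(x₁) + 2f(x₂) + ... + f(xₙ)]

x_0 = 0.7500, f(x_0) = 4.500000, coefficient = 1
x_1 = 1.1875, f(x_1) = 5.375000, coefficient = 4
x_2 = 1.6250, f(x_2) = 6.250000, coefficient = 2
x_3 = 2.0625, f(x_3) = 7.125000, coefficient = 4
x_4 = 2.5000, f(x_4) = 8.000000, coefficient = 1

I ≈ (0.437500/3) × 75.000000 = 10.937500
Exact value: 10.937500
Error: 0.000000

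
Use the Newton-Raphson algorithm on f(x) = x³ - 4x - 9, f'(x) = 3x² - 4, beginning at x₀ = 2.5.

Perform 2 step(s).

f(x) = x³ - 4x - 9
f'(x) = 3x² - 4
x₀ = 2.5

Newton-Raphson formula: x_{n+1} = x_n - f(x_n)/f'(x_n)

Iteration 1:
  f(2.500000) = -3.375000
  f'(2.500000) = 14.750000
  x_1 = 2.500000 - (-3.375000)/14.750000 = 2.728814
Iteration 2:
  f(2.728814) = 0.404647
  f'(2.728814) = 18.339270
  x_2 = 2.728814 - 0.404647/18.339270 = 2.706749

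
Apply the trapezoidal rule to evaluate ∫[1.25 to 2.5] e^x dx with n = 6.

f(x) = e^x
a = 1.25, b = 2.5, n = 6
h = (b - a)/n = 0.208333

Trapezoidal rule: (h/2)[f(x₀) + 2f(x₁) + 2f(x₂) + ... + f(xₙ)]

x_0 = 1.2500, f(x_0) = 3.490343, coefficient = 1
x_1 = 1.4583, f(x_1) = 4.298789, coefficient = 2
x_2 = 1.6667, f(x_2) = 5.294490, coefficient = 2
x_3 = 1.8750, f(x_3) = 6.520819, coefficient = 2
x_4 = 2.0833, f(x_4) = 8.031195, coefficient = 2
x_5 = 2.2917, f(x_5) = 9.891410, coefficient = 2
x_6 = 2.5000, f(x_6) = 12.182494, coefficient = 1

I ≈ (0.208333/2) × 83.746242 = 8.723567
Exact value: 8.692151
Error: 0.031416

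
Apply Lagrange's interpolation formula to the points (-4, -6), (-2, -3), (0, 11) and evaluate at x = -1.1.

Lagrange interpolation formula:
P(x) = Σ yᵢ × Lᵢ(x)
where Lᵢ(x) = Π_{j≠i} (x - xⱼ)/(xᵢ - xⱼ)

L_0(-1.1) = (-1.1 - (-2))/(-4 - (-2)) × (-1.1 - 0)/(-4 - 0) = -0.123750
L_1(-1.1) = (-1.1 - (-4))/(-2 - (-4)) × (-1.1 - 0)/(-2 - 0) = 0.797500
L_2(-1.1) = (-1.1 - (-4))/(0 - (-4)) × (-1.1 - (-2))/(0 - (-2)) = 0.326250

P(-1.1) = (-6)×L_0(-1.1) + (-3)×L_1(-1.1) + 11×L_2(-1.1)
P(-1.1) = 1.938750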